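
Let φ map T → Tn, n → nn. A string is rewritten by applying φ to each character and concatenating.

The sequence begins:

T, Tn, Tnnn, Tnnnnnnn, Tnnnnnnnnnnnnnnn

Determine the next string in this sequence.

Tnnnnnnnnnnnnnnnnnnnnnnnnnnnnnnn

Applying the rule to each of the 16 symbols of Tnnnnnnnnnnnnnnn gives the pieces Tn nn nn nn nn nn nn nn nn nn nn nn nn nn nn nn, which concatenate to the answer.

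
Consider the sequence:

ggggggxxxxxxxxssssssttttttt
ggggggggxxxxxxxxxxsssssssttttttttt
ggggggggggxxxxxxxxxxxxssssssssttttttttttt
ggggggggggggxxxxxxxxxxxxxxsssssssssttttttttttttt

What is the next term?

ggggggggggggggxxxxxxxxxxxxxxxxssssssssssttttttttttttttt

Reading off run lengths: g runs 6, 8, 10, 12; x runs 8, 10, 12, 14; s runs 6, 7, 8, 9; t runs 7, 9, 11, 13 — each is linear in n, where the shown terms are n = 3, 4, 5, 6.
For the next term, n = 7, so the run lengths are 14, 16, 10, 15.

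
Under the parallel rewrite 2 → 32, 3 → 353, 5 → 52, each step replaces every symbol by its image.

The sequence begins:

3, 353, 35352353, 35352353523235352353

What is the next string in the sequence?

3535235352323535235352323533235352353523235352353

Replace each of the 20 characters of 35352353523235352353 in place — 353 52 353 52 32 353 52 353 52 32 353 32 353 52 353 52 32 353 52 353 — and concatenate.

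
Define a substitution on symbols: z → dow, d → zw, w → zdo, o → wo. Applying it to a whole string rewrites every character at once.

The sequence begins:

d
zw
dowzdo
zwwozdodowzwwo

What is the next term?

dowzdozdowodowzwwozwwozdodowzdozdowo

Applying the rule to each of the 14 symbols of zwwozdodowzwwo gives the pieces dow zdo zdo wo dow zw wo zw wo zdo dow zdo zdo wo, which concatenate to the answer.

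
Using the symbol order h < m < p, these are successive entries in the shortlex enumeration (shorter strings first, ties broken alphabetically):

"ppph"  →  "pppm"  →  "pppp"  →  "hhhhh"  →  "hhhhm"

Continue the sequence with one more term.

The successor of hhhhm increments the rightmost position that isn't already p and resets every position after it to h.

hhhhp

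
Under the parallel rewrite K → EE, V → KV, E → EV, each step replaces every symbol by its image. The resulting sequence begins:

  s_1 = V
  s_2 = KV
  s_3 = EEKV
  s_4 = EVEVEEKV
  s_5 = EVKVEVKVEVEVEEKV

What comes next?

EVKVEEKVEVKVEEKVEVKVEVKVEVEVEEKV

φ(EVKVEVKVEVEVEEKV) expands symbol-by-symbol to EV KV EE KV EV KV EE KV EV KV EV KV EV EV EE KV; joining the 16 pieces gives the next term.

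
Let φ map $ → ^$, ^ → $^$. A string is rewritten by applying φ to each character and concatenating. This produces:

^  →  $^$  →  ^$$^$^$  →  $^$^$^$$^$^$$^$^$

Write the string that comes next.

φ($^$^$^$$^$^$$^$^$) expands symbol-by-symbol to ^$ $^$ ^$ $^$ ^$ $^$ ^$ ^$ $^$ ^$ $^$ ^$ ^$ $^$ ^$ $^$ ^$; joining the 17 pieces gives the next term.

^$$^$^$$^$^$$^$^$^$$^$^$$^$^$^$$^$^$$^$^$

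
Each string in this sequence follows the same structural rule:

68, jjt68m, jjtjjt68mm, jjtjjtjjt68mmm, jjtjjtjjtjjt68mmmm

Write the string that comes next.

Each term wraps the previous one in jjt on the left and m on the right.
Applying this once more to jjtjjtjjtjjt68mmmm:

jjtjjtjjtjjtjjt68mmmmm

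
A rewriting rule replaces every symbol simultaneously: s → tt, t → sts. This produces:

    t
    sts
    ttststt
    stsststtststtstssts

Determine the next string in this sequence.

ttststtttststtstsststtststtstsststtststtttststt

Replace each of the 19 characters of stsststtststtstssts in place — tt sts tt tt sts tt sts sts tt sts tt sts sts tt sts tt tt sts tt — and concatenate.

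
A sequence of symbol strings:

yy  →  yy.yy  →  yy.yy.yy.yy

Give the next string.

s(k+1) = s(k)·.·s(k) — each term doubles the last with '.' between the halves.
Doubling yy.yy.yy.yy with '.' between the halves:

yy.yy.yy.yy.yy.yy.yy.yy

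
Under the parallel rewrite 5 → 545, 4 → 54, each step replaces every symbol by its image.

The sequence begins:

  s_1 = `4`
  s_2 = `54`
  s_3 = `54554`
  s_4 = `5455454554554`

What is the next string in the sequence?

5455454554554545545455455454554554

Applying the rule to each of the 13 symbols of 5455454554554 gives the pieces 545 54 545 545 54 545 54 545 545 54 545 545 54, which concatenate to the answer.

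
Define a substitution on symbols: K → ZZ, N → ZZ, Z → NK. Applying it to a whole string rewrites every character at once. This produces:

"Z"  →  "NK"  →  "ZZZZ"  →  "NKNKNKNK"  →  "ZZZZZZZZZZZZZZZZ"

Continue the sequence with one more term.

Applying the rule to each of the 16 symbols of ZZZZZZZZZZZZZZZZ gives the pieces NK NK NK NK NK NK NK NK NK NK NK NK NK NK NK NK, which concatenate to the answer.

NKNKNKNKNKNKNKNKNKNKNKNKNKNKNKNK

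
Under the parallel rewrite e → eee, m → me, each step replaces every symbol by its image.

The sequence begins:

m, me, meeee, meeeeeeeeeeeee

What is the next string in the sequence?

Replace each of the 14 characters of meeeeeeeeeeeee in place — me eee eee eee eee eee eee eee eee eee eee eee eee eee — and concatenate.

meeeeeeeeeeeeeeeeeeeeeeeeeeeeeeeeeeeeeeee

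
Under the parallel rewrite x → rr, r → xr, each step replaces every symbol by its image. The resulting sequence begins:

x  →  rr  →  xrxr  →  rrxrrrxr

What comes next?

xrxrrrxrxrxrrrxr

Rewriting each symbol of rrxrrrxr: r→xr, r→xr, x→rr, r→xr, r→xr, r→xr, x→rr, r→xr, which concatenates to xr xr rr xr xr xr rr xr.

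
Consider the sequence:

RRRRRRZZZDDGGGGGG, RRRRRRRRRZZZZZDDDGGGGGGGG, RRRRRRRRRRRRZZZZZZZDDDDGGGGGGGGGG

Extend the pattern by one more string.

RRRRRRRRRRRRRRRZZZZZZZZZDDDDDGGGGGGGGGGGG

Term n consists of 3n R's, followed by 2n-1 Z's, followed by n D's, followed by 2n+2 G's, where the shown terms are n = 2, 3, 4.
Setting n = 5 gives 15, 9, 5, 12 characters in each block.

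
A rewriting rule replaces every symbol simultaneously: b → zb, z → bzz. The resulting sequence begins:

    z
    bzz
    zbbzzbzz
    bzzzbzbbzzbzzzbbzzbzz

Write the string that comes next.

Applying the rule to each of the 21 symbols of bzzzbzbbzzbzzzbbzzbzz gives the pieces zb bzz bzz bzz zb bzz zb zb bzz bzz zb bzz bzz bzz zb zb bzz bzz zb bzz bzz, which concatenate to the answer.

zbbzzbzzbzzzbbzzzbzbbzzbzzzbbzzbzzbzzzbzbbzzbzzzbbzzbzz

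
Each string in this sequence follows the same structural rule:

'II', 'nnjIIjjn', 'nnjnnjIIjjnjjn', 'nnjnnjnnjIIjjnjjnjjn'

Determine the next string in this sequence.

s(k+1) = nnj·s(k)·jjn, so each term gains nnj as a prefix and jjn as a suffix.
One more step from nnjnnjnnjIIjjnjjnjjn gives the answer.

nnjnnjnnjnnjIIjjnjjnjjnjjn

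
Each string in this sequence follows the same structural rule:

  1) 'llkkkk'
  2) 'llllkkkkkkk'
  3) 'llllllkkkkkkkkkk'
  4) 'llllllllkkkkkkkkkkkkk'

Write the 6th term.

Term n consists of 2n l's, followed by 3n+1 k's (n = 1, 2, …).
At n = 6 the blocks have lengths 12, 19.

llllllllllllkkkkkkkkkkkkkkkkkkk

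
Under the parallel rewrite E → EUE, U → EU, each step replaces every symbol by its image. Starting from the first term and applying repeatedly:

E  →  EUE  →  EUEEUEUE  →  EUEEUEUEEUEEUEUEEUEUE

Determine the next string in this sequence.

EUEEUEUEEUEEUEUEEUEUEEUEEUEUEEUEEUEUEEUEUEEUEEUEUEEUEUE

Applying the rule to each of the 21 symbols of EUEEUEUEEUEEUEUEEUEUE gives the pieces EUE EU EUE EUE EU EUE EU EUE EUE EU EUE EUE EU EUE EU EUE EUE EU EUE EU EUE, which concatenate to the answer.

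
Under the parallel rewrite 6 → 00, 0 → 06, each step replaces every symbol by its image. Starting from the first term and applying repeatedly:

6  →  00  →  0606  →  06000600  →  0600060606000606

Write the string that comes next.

06000606060006000600060606000600

φ(0600060606000606) expands symbol-by-symbol to 06 00 06 06 06 00 06 00 06 00 06 06 06 00 06 00; joining the 16 pieces gives the next term.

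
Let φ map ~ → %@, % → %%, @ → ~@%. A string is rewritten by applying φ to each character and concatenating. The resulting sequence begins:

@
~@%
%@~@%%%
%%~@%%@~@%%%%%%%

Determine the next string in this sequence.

%%%%%@~@%%%%%~@%%@~@%%%%%%%%%%%%%%%

Replace each of the 16 characters of %%~@%%@~@%%%%%%% in place — %% %% %@ ~@% %% %% ~@% %@ ~@% %% %% %% %% %% %% %% — and concatenate.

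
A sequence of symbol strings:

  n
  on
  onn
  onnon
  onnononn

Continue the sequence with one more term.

From term 3 onward, concatenate the last term with the second-to-last: on·n = onn, onn·on = onnon, …
The next term joins onnononn and onnon.

onnononnonnon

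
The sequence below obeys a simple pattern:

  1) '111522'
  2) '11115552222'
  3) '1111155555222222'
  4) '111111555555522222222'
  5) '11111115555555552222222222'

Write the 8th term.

Term n consists of n+2 1's, followed by 2n-1 5's, followed by 2n 2's (n = 1, 2, …).
For term 8, n = 8, so the run lengths are 10, 15, 16.

11111111115555555555555552222222222222222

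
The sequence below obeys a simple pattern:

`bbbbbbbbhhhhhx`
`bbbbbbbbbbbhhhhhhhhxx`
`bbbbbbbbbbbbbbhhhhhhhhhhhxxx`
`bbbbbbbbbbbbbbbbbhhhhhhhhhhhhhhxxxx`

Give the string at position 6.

The n-th term is 3n+2 b's then 3n-1 h's then n-1 x's, where the shown terms are n = 2, 3, 4, 5.
At n = 7 the blocks have lengths 23, 20, 6.

bbbbbbbbbbbbbbbbbbbbbbbhhhhhhhhhhhhhhhhhhhhxxxxxx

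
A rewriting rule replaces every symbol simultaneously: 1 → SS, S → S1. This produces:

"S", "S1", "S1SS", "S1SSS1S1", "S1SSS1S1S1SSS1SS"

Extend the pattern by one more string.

Rewriting the 16 symbols of S1SSS1S1S1SSS1SS one by one yields S1 SS S1 S1 S1 SS S1 SS S1 SS S1 S1 S1 SS S1 S1; concatenated:

S1SSS1S1S1SSS1SSS1SSS1S1S1SSS1S1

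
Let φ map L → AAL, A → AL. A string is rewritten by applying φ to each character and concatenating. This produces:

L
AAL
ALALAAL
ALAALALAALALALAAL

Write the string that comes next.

ALAALALALAALALAALALALAALALAALALAALALALAAL

Replace each of the 17 characters of ALAALALAALALALAAL in place — AL AAL AL AL AAL AL AAL AL AL AAL AL AAL AL AAL AL AL AAL — and concatenate.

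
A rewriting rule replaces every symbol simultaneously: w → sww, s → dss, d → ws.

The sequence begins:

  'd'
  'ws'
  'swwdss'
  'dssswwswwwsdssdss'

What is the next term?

wsdssdssdssswwswwdssswwswwswwdsswsdssdsswsdssdss

φ(dssswwswwwsdssdss) expands symbol-by-symbol to ws dss dss dss sww sww dss sww sww sww dss ws dss dss ws dss dss; joining the 17 pieces gives the next term.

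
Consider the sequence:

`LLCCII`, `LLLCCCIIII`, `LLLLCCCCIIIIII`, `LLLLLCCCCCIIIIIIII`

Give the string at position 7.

Each string has the form L^{n+1} C^{n+1} I^{2n} (n = 1, 2, …).
For term 7, n = 7, so the run lengths are 8, 8, 14.

LLLLLLLLCCCCCCCCIIIIIIIIIIIIII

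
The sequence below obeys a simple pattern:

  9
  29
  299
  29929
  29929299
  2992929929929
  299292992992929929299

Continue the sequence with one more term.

2992929929929299292992992929929929

From term 3 onward, concatenate the last term with the second-to-last: 29·9 = 299, 299·29 = 29929, …
The next term joins 299292992992929929299 and 2992929929929.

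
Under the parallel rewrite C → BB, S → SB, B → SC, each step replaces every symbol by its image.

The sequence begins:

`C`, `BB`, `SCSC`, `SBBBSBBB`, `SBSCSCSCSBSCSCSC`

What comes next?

SBSCSBBBSBBBSBBBSBSCSBBBSBBBSBBB

φ(SBSCSCSCSBSCSCSC) expands symbol-by-symbol to SB SC SB BB SB BB SB BB SB SC SB BB SB BB SB BB; joining the 16 pieces gives the next term.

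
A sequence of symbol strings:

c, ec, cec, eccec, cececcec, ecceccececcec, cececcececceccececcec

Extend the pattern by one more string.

ecceccececceccececcececceccececcec

From term 3 onward, concatenate the second-to-last term with the last: c·ec = cec, ec·cec = eccec, …
Continuing: ecceccececcec · cececcececceccececcec gives term 8.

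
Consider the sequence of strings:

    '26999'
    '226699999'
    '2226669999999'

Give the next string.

22226666999999999

Reading off run lengths: 2 runs 1, 2, 3; 6 runs 1, 2, 3; 9 runs 3, 5, 7 — each is linear in n, where the shown terms are n = 2, 3, 4.
At n = 5 the blocks have lengths 4, 4, 9.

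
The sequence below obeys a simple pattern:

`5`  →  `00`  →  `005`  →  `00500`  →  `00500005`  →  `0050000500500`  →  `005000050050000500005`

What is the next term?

0050000500500005000050050000500500

Each term (from the third on) is the previous term followed by the one before it: term 3 = 00·5 = 005.
Continuing: 005000050050000500005 · 0050000500500 gives term 8.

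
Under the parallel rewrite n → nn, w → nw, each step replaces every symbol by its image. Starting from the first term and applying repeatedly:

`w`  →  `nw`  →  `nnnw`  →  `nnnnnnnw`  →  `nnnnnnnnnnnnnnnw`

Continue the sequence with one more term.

φ(nnnnnnnnnnnnnnnw) expands symbol-by-symbol to nn nn nn nn nn nn nn nn nn nn nn nn nn nn nn nw; joining the 16 pieces gives the next term.

nnnnnnnnnnnnnnnnnnnnnnnnnnnnnnnw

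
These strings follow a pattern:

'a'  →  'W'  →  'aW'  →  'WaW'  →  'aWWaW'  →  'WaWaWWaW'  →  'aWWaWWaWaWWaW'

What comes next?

From term 3 onward, concatenate the second-to-last term with the last: a·W = aW, W·aW = WaW, …
The next term joins WaWaWWaW and aWWaWWaWaWWaW.

WaWaWWaWaWWaWWaWaWWaW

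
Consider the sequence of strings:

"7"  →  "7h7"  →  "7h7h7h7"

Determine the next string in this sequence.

Each string is two copies of the previous one joined by 'h'.
So the next term is two copies of 7h7h7h7 with 'h' between the halves.

7h7h7h7h7h7h7h7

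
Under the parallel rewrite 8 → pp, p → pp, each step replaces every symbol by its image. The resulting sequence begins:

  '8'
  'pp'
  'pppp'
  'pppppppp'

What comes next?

pppppppppppppppp

Expanding pppppppp: p→pp, p→pp, p→pp, p→pp, p→pp, p→pp, p→pp, p→pp. Concatenated: pp pp pp pp pp pp pp pp.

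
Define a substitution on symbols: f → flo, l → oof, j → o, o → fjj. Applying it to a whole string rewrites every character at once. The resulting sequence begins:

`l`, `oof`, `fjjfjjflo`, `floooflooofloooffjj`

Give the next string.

Rewriting the 19 symbols of floooflooofloooffjj one by one yields flo oof fjj fjj fjj flo oof fjj fjj fjj flo oof fjj fjj fjj flo flo o o; concatenated:

floooffjjfjjfjjfloooffjjfjjfjjfloooffjjfjjfjjfloflooo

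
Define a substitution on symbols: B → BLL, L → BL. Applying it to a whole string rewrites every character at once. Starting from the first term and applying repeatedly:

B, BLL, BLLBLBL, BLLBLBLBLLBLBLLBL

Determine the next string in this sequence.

Replace each of the 17 characters of BLLBLBLBLLBLBLLBL in place — BLL BL BL BLL BL BLL BL BLL BL BL BLL BL BLL BL BL BLL BL — and concatenate.

BLLBLBLBLLBLBLLBLBLLBLBLBLLBLBLLBLBLBLLBL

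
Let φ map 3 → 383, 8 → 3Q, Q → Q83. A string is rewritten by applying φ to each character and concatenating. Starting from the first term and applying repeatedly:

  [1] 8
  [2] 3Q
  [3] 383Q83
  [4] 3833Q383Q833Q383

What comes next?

φ(3833Q383Q833Q383) expands symbol-by-symbol to 383 3Q 383 383 Q83 383 3Q 383 Q83 3Q 383 383 Q83 383 3Q 383; joining the 16 pieces gives the next term.

3833Q383383Q833833Q383Q833Q383383Q833833Q383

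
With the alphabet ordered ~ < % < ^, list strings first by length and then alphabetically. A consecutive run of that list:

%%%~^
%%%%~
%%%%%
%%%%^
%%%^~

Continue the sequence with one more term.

%%%^%

Treat %%%^~ as a base-3 numeral over the given alphabet and add one, carrying through any trailing ^'s.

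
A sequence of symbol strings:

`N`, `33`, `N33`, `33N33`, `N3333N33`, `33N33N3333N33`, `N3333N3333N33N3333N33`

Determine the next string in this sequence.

33N33N3333N33N3333N3333N33N3333N33

This is a Fibonacci-style word recurrence s(k) = s(k−2)·s(k−1): e.g. N·33 = N33.
The next term joins 33N33N3333N33 and N3333N3333N33N3333N33.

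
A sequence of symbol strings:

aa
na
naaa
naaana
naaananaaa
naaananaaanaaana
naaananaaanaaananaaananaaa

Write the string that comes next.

This is a Fibonacci-style word recurrence s(k) = s(k−1)·s(k−2): e.g. na·aa = naaa.
The next term joins naaananaaanaaananaaananaaa and naaananaaanaaana.

naaananaaanaaananaaananaaanaaananaaanaaana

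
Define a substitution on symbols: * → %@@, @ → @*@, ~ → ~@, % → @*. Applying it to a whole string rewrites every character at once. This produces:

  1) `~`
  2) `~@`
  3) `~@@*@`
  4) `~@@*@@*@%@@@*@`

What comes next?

~@@*@@*@%@@@*@@*@%@@@*@@*@*@@*@@*@%@@@*@

φ(~@@*@@*@%@@@*@) expands symbol-by-symbol to ~@ @*@ @*@ %@@ @*@ @*@ %@@ @*@ @* @*@ @*@ @*@ %@@ @*@; joining the 14 pieces gives the next term.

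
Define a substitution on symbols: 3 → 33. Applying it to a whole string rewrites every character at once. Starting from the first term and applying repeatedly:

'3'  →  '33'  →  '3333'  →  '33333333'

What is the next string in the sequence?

3333333333333333

Expanding 33333333: 3→33, 3→33, 3→33, 3→33, 3→33, 3→33, 3→33, 3→33. Concatenated: 33 33 33 33 33 33 33 33.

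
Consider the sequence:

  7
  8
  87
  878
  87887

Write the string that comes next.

87887878

This is a Fibonacci-style word recurrence s(k) = s(k−1)·s(k−2): e.g. 8·7 = 87.
The next term joins 87887 and 878.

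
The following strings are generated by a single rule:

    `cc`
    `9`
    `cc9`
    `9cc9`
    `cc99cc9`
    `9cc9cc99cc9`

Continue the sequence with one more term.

cc99cc99cc9cc99cc9

Each term (from the third on) is the two preceding terms concatenated in order: term 3 = cc·9 = cc9.
So term 7 is cc99cc9·9cc9cc99cc9.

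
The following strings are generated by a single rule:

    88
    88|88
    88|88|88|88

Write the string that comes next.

88|88|88|88|88|88|88|88

s(k+1) = s(k)·|·s(k) — each term doubles the last with '|' between the halves.
So the next term is two copies of 88|88|88|88 with '|' between the halves.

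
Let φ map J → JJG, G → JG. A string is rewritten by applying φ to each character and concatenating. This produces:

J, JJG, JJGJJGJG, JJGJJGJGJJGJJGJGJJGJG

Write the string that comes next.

JJGJJGJGJJGJJGJGJJGJGJJGJJGJGJJGJJGJGJJGJGJJGJJGJGJJGJG

Applying the rule to each of the 21 symbols of JJGJJGJGJJGJJGJGJJGJG gives the pieces JJG JJG JG JJG JJG JG JJG JG JJG JJG JG JJG JJG JG JJG JG JJG JJG JG JJG JG, which concatenate to the answer.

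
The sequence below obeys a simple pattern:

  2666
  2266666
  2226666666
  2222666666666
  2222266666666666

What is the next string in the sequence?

The n-th term is n-1 2's then 2n-1 6's, where the shown terms are n = 2, 3, 4, 5, 6.
Setting n = 7 gives 6, 13 characters in each block.

2222226666666666666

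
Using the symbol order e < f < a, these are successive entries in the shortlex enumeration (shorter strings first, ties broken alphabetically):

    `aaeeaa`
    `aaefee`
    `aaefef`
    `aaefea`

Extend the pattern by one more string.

Find the rightmost character of aaefea below a, bump it to the next letter, and reset everything to its right to e.

aaeffe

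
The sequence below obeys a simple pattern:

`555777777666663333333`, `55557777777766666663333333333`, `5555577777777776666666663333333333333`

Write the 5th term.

Each string has the form 5^{n} 7^{2n} 6^{2n-1} 3^{3n-2}, where the shown terms are n = 3, 4, 5.
For term 5, n = 7, so the run lengths are 7, 14, 13, 19.

55555557777777777777766666666666663333333333333333333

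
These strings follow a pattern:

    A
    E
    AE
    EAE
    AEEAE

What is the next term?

Each term (from the third on) is the two preceding terms concatenated in order: term 3 = A·E = AE.
The next term joins EAE and AEEAE.

EAEAEEAE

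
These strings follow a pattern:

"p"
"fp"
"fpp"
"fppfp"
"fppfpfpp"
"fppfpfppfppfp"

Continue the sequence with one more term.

fppfpfppfppfpfppfpfpp

This is a Fibonacci-style word recurrence s(k) = s(k−1)·s(k−2): e.g. fp·p = fpp.
The next term joins fppfpfppfppfp and fppfpfpp.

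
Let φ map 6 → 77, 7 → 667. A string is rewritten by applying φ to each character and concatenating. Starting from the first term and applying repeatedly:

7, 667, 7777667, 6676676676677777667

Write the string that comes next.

Rewriting the 19 symbols of 6676676676677777667 one by one yields 77 77 667 77 77 667 77 77 667 77 77 667 667 667 667 667 77 77 667; concatenated:

77776677777667777766777776676676676676677777667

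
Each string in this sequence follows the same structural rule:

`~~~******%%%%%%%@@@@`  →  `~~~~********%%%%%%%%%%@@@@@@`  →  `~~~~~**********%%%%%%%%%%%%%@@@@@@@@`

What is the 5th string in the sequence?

~~~~~~~**************%%%%%%%%%%%%%%%%%%%@@@@@@@@@@@@

The n-th term is n ~'s then 2n *'s then 3n-2 %'s then 2n-2 @'s, where the shown terms are n = 3, 4, 5.
At n = 7 the blocks have lengths 7, 14, 19, 12.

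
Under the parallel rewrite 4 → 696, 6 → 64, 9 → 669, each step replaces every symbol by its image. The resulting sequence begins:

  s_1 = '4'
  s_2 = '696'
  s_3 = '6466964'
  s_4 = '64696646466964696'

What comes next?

φ(64696646466964696) expands symbol-by-symbol to 64 696 64 669 64 64 696 64 696 64 64 669 64 696 64 669 64; joining the 17 pieces gives the next term.

64696646696464696646966464669646966466964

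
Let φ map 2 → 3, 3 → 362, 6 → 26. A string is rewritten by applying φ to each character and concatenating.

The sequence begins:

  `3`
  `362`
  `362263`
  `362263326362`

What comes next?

362263326362362326362263

Expanding 362263326362: 3→362, 6→26, 2→3, 2→3, 6→26, 3→362, 3→362, 2→3, 6→26, 3→362, 6→26, 2→3. Concatenated: 362 26 3 3 26 362 362 3 26 362 26 3.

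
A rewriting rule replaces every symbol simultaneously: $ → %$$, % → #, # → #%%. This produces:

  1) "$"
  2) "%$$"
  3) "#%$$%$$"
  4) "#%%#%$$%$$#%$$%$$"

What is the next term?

Replace each of the 17 characters of #%%#%$$%$$#%$$%$$ in place — #%% # # #%% # %$$ %$$ # %$$ %$$ #%% # %$$ %$$ # %$$ %$$ — and concatenate.

#%%###%%#%$$%$$#%$$%$$#%%#%$$%$$#%$$%$$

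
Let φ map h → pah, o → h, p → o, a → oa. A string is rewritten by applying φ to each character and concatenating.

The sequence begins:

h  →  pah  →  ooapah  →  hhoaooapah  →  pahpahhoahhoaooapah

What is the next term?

ooapahooapahpahhoapahpahhoahhoaooapah

Applying the rule to each of the 19 symbols of pahpahhoahhoaooapah gives the pieces o oa pah o oa pah pah h oa pah pah h oa h h oa o oa pah, which concatenate to the answer.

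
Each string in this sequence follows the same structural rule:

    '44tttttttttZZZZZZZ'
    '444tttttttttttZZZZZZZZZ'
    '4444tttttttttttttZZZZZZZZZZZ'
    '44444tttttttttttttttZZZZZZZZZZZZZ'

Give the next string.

444444tttttttttttttttttZZZZZZZZZZZZZZZ

The n-th term is n-1 4's then 2n+3 t's then 2n+1 Z's, where the shown terms are n = 3, 4, 5, 6.
For the next term, n = 7, so the run lengths are 6, 17, 15.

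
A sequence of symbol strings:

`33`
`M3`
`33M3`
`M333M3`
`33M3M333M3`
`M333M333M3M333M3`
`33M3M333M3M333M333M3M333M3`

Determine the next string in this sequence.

M333M333M3M333M333M3M333M3M333M333M3M333M3

Each term (from the third on) is the two preceding terms concatenated in order: term 3 = 33·M3 = 33M3.
Continuing: M333M333M3M333M3 · 33M3M333M3M333M333M3M333M3 gives term 8.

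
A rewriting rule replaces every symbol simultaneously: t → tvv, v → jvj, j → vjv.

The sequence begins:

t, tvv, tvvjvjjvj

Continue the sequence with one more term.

Expanding tvvjvjjvj: t→tvv, v→jvj, v→jvj, j→vjv, v→jvj, j→vjv, j→vjv, v→jvj, j→vjv. Concatenated: tvv jvj jvj vjv jvj vjv vjv jvj vjv.

tvvjvjjvjvjvjvjvjvvjvjvjvjv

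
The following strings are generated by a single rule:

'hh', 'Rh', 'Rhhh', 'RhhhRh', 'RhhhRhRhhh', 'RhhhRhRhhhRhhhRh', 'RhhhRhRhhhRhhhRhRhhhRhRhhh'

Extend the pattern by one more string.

This is a Fibonacci-style word recurrence s(k) = s(k−1)·s(k−2): e.g. Rh·hh = Rhhh.
So term 8 is RhhhRhRhhhRhhhRhRhhhRhRhhh·RhhhRhRhhhRhhhRh.

RhhhRhRhhhRhhhRhRhhhRhRhhhRhhhRhRhhhRhhhRh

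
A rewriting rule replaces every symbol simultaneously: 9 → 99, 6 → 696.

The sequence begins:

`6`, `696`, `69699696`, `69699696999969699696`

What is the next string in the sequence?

696996969999696996969999999969699696999969699696

Replace each of the 20 characters of 69699696999969699696 in place — 696 99 696 99 99 696 99 696 99 99 99 99 696 99 696 99 99 696 99 696 — and concatenate.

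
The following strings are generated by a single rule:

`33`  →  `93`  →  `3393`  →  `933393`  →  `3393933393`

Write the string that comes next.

9333933393933393

This is a Fibonacci-style word recurrence s(k) = s(k−2)·s(k−1): e.g. 33·93 = 3393.
Continuing: 933393 · 3393933393 gives term 6.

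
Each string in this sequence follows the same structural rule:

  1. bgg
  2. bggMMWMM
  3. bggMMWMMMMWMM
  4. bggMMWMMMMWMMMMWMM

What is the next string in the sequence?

Every step adds MMWMM to the end: s(k+1) = s(k)·MMWMM.
So the next term is bggMMWMMMMWMMMMWMM·MMWMM.

bggMMWMMMMWMMMMWMMMMWMM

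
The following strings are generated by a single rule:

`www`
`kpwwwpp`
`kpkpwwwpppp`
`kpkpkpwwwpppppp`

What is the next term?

kpkpkpkpwwwpppppppp

Every step adds kp to the front and pp to the end of the previous string.
So the next term is kp·kpkpkpwwwpppppp·pp.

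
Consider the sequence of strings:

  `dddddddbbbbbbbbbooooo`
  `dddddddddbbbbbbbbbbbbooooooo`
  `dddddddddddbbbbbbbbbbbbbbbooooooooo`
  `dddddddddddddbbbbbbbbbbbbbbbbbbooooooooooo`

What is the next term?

dddddddddddddddbbbbbbbbbbbbbbbbbbbbbooooooooooooo

The n-th term is 2n+3 d's then 3n+3 b's then 2n+1 o's, where the shown terms are n = 2, 3, 4, 5.
At n = 6 the blocks have lengths 15, 21, 13.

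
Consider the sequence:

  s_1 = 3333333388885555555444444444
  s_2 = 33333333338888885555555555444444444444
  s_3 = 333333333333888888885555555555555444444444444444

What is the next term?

3333333333333388888888885555555555555555444444444444444444

Reading off run lengths: 3 runs 8, 10, 12; 8 runs 4, 6, 8; 5 runs 7, 10, 13; 4 runs 9, 12, 15 — each is linear in n, where the shown terms are n = 3, 4, 5.
For the next term, n = 6, so the run lengths are 14, 10, 16, 18.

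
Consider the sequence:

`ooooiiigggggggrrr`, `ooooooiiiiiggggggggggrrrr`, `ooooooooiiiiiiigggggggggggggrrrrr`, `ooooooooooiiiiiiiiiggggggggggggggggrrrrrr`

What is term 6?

ooooooooooooooiiiiiiiiiiiiiggggggggggggggggggggggrrrrrrrr

The n-th term is 2n o's then 2n-1 i's then 3n+1 g's then n+1 r's, where the shown terms are n = 2, 3, 4, 5.
At n = 7 the blocks have lengths 14, 13, 22, 8.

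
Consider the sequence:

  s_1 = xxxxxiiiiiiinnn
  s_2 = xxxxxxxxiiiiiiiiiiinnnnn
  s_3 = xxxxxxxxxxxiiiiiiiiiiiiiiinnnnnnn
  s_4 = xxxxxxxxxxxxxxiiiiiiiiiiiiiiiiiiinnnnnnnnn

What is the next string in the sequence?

Reading off run lengths: x runs 5, 8, 11, 14; i runs 7, 11, 15, 19; n runs 3, 5, 7, 9 — each is linear in n (n = 1, 2, …).
At n = 5 the blocks have lengths 17, 23, 11.

xxxxxxxxxxxxxxxxxiiiiiiiiiiiiiiiiiiiiiiinnnnnnnnnnn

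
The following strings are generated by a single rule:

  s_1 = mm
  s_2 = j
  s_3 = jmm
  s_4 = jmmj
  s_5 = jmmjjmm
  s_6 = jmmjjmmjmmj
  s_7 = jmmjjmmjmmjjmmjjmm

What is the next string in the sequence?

This is a Fibonacci-style word recurrence s(k) = s(k−1)·s(k−2): e.g. j·mm = jmm.
Continuing: jmmjjmmjmmjjmmjjmm · jmmjjmmjmmj gives term 8.

jmmjjmmjmmjjmmjjmmjmmjjmmjmmj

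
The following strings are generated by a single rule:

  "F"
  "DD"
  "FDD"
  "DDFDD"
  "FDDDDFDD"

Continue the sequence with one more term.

DDFDDFDDDDFDD

This is a Fibonacci-style word recurrence s(k) = s(k−2)·s(k−1): e.g. F·DD = FDD.
Continuing: DDFDD · FDDDDFDD gives term 6.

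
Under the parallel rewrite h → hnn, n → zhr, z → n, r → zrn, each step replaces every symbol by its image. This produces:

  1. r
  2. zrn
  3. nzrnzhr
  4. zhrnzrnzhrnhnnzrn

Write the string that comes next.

Replace each of the 17 characters of zhrnzrnzhrnhnnzrn in place — n hnn zrn zhr n zrn zhr n hnn zrn zhr hnn zhr zhr n zrn zhr — and concatenate.

nhnnzrnzhrnzrnzhrnhnnzrnzhrhnnzhrzhrnzrnzhr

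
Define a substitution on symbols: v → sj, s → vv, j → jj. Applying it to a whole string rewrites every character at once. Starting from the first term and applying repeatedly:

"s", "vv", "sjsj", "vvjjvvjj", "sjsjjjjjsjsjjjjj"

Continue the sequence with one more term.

vvjjvvjjjjjjjjjjvvjjvvjjjjjjjjjj

Replace each of the 16 characters of sjsjjjjjsjsjjjjj in place — vv jj vv jj jj jj jj jj vv jj vv jj jj jj jj jj — and concatenate.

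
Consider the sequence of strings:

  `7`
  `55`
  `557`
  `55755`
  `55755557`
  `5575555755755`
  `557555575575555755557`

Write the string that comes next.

5575555755755557555575575555755755

From term 3 onward, concatenate the last term with the second-to-last: 55·7 = 557, 557·55 = 55755, …
So term 8 is 557555575575555755557·5575555755755.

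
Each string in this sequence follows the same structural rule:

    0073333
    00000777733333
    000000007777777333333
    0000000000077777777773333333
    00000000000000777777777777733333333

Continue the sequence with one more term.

000000000000000007777777777777777333333333

Reading off run lengths: 0 runs 2, 5, 8, 11, 14; 7 runs 1, 4, 7, 10, 13; 3 runs 4, 5, 6, 7, 8 — each is linear in n (n = 1, 2, …).
Setting n = 6 gives 17, 16, 9 characters in each block.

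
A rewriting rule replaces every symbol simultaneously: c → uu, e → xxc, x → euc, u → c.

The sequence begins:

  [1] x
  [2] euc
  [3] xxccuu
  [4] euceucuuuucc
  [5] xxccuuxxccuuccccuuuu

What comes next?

φ(xxccuuxxccuuccccuuuu) expands symbol-by-symbol to euc euc uu uu c c euc euc uu uu c c uu uu uu uu c c c c; joining the 20 pieces gives the next term.

euceucuuuucceuceucuuuuccuuuuuuuucccc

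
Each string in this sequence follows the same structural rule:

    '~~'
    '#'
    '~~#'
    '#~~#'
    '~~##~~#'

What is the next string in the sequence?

This is a Fibonacci-style word recurrence s(k) = s(k−2)·s(k−1): e.g. ~~·# = ~~#.
The next term joins #~~# and ~~##~~#.

#~~#~~##~~#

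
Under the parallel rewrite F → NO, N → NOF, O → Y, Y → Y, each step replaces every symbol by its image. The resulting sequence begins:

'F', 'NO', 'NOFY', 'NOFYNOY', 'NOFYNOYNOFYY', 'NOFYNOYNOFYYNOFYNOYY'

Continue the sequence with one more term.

Applying the rule to each of the 20 symbols of NOFYNOYNOFYYNOFYNOYY gives the pieces NOF Y NO Y NOF Y Y NOF Y NO Y Y NOF Y NO Y NOF Y Y Y, which concatenate to the answer.

NOFYNOYNOFYYNOFYNOYYNOFYNOYNOFYYY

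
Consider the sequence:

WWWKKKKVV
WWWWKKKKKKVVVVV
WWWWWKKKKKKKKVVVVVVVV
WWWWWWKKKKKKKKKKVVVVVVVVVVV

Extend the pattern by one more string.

Term n consists of n+2 W's, followed by 2n+2 K's, followed by 3n-1 V's (n = 1, 2, …).
At n = 5 the blocks have lengths 7, 12, 14.

WWWWWWWKKKKKKKKKKKKVVVVVVVVVVVVVV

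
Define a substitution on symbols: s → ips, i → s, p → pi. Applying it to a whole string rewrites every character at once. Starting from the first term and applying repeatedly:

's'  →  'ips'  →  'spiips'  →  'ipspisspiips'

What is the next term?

Expanding ipspisspiips: i→s, p→pi, s→ips, p→pi, i→s, s→ips, s→ips, p→pi, i→s, i→s, p→pi, s→ips. Concatenated: s pi ips pi s ips ips pi s s pi ips.

spiipspisipsipspisspiips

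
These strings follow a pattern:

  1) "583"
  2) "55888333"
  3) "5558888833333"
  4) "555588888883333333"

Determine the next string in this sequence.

Each string has the form 5^{n} 8^{2n-1} 3^{2n-1} (n = 1, 2, …).
At n = 5 the blocks have lengths 5, 9, 9.

55555888888888333333333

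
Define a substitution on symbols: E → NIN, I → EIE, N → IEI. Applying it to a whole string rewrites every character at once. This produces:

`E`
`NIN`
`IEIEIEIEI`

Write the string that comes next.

Apply φ to IEIEIEIEI symbol by symbol: I→EIE, E→NIN, I→EIE, E→NIN, I→EIE, E→NIN, I→EIE, E→NIN, I→EIE; joined: EIE NIN EIE NIN EIE NIN EIE NIN EIE.

EIENINEIENINEIENINEIENINEIE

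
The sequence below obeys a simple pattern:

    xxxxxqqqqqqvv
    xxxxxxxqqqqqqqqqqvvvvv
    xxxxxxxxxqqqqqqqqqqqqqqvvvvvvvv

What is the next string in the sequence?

xxxxxxxxxxxqqqqqqqqqqqqqqqqqqvvvvvvvvvvv

Each string has the form x^{2n+3} q^{4n+2} v^{3n-1} (n = 1, 2, …).
Setting n = 4 gives 11, 18, 11 characters in each block.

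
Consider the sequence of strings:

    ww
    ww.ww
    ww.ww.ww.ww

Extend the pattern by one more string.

Each string is two copies of the previous one joined by '.'.
Doubling ww.ww.ww.ww with '.' between the halves:

ww.ww.ww.ww.ww.ww.ww.ww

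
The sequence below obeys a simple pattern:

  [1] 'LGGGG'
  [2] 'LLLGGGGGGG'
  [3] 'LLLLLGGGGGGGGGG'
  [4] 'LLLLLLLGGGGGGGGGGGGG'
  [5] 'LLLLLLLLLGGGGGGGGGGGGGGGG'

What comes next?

Reading off run lengths: L runs 1, 3, 5, 7, 9; G runs 4, 7, 10, 13, 16 — each is linear in n (n = 1, 2, …).
At n = 6 the blocks have lengths 11, 19.

LLLLLLLLLLLGGGGGGGGGGGGGGGGGGG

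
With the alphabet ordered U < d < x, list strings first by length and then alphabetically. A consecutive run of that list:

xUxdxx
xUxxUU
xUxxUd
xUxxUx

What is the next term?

xUxxdU

Treat xUxxUx as a base-3 numeral over the given alphabet and add one, carrying through any trailing x's.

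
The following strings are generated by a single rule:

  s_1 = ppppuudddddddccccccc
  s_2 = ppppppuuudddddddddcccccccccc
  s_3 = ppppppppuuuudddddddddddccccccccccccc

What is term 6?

ppppppppppppppuuuuuuudddddddddddddddddcccccccccccccccccccccc

Reading off run lengths: p runs 4, 6, 8; u runs 2, 3, 4; d runs 7, 9, 11; c runs 7, 10, 13 — each is linear in n, where the shown terms are n = 2, 3, 4.
For term 6, n = 7, so the run lengths are 14, 7, 17, 22.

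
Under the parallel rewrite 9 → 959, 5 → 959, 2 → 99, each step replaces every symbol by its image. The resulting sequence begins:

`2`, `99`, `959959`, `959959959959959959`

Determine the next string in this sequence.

959959959959959959959959959959959959959959959959959959

Replace each of the 18 characters of 959959959959959959 in place — 959 959 959 959 959 959 959 959 959 959 959 959 959 959 959 959 959 959 — and concatenate.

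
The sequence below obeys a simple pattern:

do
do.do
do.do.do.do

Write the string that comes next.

Every step duplicates the string with '.' between the halves.
Doubling do.do.do.do with '.' between the halves:

do.do.do.do.do.do.do.do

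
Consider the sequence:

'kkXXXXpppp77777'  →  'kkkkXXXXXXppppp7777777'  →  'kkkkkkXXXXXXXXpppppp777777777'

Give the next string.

kkkkkkkkXXXXXXXXXXppppppp77777777777

Term n consists of 2n-2 k's, followed by 2n X's, followed by n+2 p's, followed by 2n+1 7's, where the shown terms are n = 2, 3, 4.
For the next term, n = 5, so the run lengths are 8, 10, 7, 11.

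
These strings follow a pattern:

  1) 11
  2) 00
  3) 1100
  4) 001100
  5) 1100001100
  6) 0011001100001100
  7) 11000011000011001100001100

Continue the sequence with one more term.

Each term (from the third on) is the two preceding terms concatenated in order: term 3 = 11·00 = 1100.
So term 8 is 0011001100001100·11000011000011001100001100.

001100110000110011000011000011001100001100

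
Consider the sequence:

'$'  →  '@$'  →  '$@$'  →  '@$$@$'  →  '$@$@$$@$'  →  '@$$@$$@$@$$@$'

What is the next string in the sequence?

$@$@$$@$@$$@$$@$@$$@$

From term 3 onward, concatenate the second-to-last term with the last: $·@$ = $@$, @$·$@$ = @$$@$, …
Continuing: $@$@$$@$ · @$$@$$@$@$$@$ gives term 7.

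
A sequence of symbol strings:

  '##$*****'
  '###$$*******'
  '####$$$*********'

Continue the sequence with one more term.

Each string has the form #^{n} $^{n-1} *^{2n+1}, where the shown terms are n = 2, 3, 4.
For the next term, n = 5, so the run lengths are 5, 4, 11.

#####$$$$***********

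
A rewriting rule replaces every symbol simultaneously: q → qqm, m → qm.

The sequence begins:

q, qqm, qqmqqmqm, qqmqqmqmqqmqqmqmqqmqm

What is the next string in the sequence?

Applying the rule to each of the 21 symbols of qqmqqmqmqqmqqmqmqqmqm gives the pieces qqm qqm qm qqm qqm qm qqm qm qqm qqm qm qqm qqm qm qqm qm qqm qqm qm qqm qm, which concatenate to the answer.

qqmqqmqmqqmqqmqmqqmqmqqmqqmqmqqmqqmqmqqmqmqqmqqmqmqqmqm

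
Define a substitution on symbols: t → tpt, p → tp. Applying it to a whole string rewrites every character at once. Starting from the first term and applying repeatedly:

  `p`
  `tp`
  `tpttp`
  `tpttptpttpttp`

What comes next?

Rewriting the 13 symbols of tpttptpttpttp one by one yields tpt tp tpt tpt tp tpt tp tpt tpt tp tpt tpt tp; concatenated:

tpttptpttpttptpttptpttpttptpttpttp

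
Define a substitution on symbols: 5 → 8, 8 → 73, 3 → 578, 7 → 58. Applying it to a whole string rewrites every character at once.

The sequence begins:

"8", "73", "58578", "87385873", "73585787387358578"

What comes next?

585788738587358578735857887385873

φ(73585787387358578) expands symbol-by-symbol to 58 578 8 73 8 58 73 58 578 73 58 578 8 73 8 58 73; joining the 17 pieces gives the next term.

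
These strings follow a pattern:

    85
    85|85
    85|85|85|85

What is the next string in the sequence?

85|85|85|85|85|85|85|85

s(k+1) = s(k)·|·s(k) — each term doubles the last with '|' between the halves.
So the next term is two copies of 85|85|85|85 with '|' between the halves.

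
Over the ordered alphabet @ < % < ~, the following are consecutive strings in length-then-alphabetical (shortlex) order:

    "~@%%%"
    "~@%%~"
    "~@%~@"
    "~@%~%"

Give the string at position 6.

~@~@@

Continuing the enumeration 2 steps past ~@%~%: ~@%~% → ~@%~~ → (answer).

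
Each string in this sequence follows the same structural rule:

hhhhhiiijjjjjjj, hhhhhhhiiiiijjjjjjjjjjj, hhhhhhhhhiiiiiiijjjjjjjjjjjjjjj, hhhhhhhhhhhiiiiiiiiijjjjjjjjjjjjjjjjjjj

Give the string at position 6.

Each string has the form h^{2n+3} i^{2n+1} j^{4n+3} (n = 1, 2, …).
For term 6, n = 6, so the run lengths are 15, 13, 27.

hhhhhhhhhhhhhhhiiiiiiiiiiiiijjjjjjjjjjjjjjjjjjjjjjjjjjj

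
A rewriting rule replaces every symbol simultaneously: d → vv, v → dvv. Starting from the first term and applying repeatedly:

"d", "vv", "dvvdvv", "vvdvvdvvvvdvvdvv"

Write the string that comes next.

Replace each of the 16 characters of vvdvvdvvvvdvvdvv in place — dvv dvv vv dvv dvv vv dvv dvv dvv dvv vv dvv dvv vv dvv dvv — and concatenate.

dvvdvvvvdvvdvvvvdvvdvvdvvdvvvvdvvdvvvvdvvdvv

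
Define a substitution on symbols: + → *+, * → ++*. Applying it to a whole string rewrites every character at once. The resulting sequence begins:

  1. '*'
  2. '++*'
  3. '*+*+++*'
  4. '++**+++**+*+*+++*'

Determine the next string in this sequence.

*+*+++*++**+*+*+++*++**+++**+++**+*+*+++*

Replace each of the 17 characters of ++**+++**+*+*+++* in place — *+ *+ ++* ++* *+ *+ *+ ++* ++* *+ ++* *+ ++* *+ *+ *+ ++* — and concatenate.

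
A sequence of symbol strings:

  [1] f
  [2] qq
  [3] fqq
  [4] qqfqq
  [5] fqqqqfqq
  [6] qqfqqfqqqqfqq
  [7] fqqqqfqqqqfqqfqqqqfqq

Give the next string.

Each term (from the third on) is the two preceding terms concatenated in order: term 3 = f·qq = fqq.
Continuing: qqfqqfqqqqfqq · fqqqqfqqqqfqqfqqqqfqq gives term 8.

qqfqqfqqqqfqqfqqqqfqqqqfqqfqqqqfqq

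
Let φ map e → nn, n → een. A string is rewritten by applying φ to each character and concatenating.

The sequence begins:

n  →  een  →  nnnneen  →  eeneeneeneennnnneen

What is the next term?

Rewriting the 19 symbols of eeneeneeneennnnneen one by one yields nn nn een nn nn een nn nn een nn nn een een een een een nn nn een; concatenated:

nnnneennnnneennnnneennnnneeneeneeneeneennnnneen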